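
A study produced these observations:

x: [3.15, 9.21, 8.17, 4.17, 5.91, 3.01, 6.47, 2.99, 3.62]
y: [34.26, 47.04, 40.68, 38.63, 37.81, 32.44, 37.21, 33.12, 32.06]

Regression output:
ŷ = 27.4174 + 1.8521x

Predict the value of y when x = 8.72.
ŷ = 43.5677

Plug x = 8.72 into the fitted line:

ŷ = 27.4174 + 1.8521 × 8.72
ŷ = 27.4174 + 16.1503
ŷ = 43.5677

This is the fitted mean response at that x — an individual observation would come with a wider prediction interval.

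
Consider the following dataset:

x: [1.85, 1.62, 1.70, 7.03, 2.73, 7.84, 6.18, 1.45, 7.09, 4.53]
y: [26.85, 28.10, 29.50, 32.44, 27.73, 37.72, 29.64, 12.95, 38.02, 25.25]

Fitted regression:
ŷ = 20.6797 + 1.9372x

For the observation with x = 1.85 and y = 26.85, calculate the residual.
Residual = 2.5865

The residual is the difference between the actual value and the predicted value:

Residual = y - ŷ

Step 1: Calculate predicted value
ŷ = 20.6797 + 1.9372 × 1.85
ŷ = 24.2635

Step 2: Calculate residual
Residual = 26.85 - 24.2635
Residual = 2.5865

Sign check: y > ŷ, so the point is above the line and the fit underestimates here.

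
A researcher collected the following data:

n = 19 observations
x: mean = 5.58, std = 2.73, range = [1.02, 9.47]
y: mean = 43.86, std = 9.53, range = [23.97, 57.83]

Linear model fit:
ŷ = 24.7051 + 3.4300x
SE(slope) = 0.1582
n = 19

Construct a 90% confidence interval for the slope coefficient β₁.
The 90% CI for β₁ is (3.1548, 3.7052)

Confidence interval for the slope:

The 90% CI for β₁ is: β̂₁ ± t*(α/2, n-2) × SE(β̂₁)

Step 1: Find critical t-value
- Confidence level = 0.9
- Degrees of freedom = n - 2 = 19 - 2 = 17
- t*(α/2, 17) = 1.7396

Step 2: Calculate margin of error
Margin = 1.7396 × 0.1582 = 0.2752

Step 3: Construct interval
CI = 3.4300 ± 0.2752
CI = (3.1548, 3.7052)

Interpretation: We are 90% confident that the true slope β₁ lies between 3.1548 and 3.7052.
Both endpoints are positive, so the data support a genuinely positive slope at this confidence level.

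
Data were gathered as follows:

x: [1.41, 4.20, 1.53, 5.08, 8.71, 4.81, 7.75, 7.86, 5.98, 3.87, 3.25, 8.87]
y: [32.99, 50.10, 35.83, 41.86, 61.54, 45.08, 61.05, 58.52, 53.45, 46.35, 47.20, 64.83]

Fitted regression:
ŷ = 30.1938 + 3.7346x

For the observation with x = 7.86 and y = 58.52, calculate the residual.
Residual = -1.0278

The residual is the difference between the actual value and the predicted value:

Residual = y - ŷ

Step 1: Calculate predicted value
ŷ = 30.1938 + 3.7346 × 7.86
ŷ = 59.5478

Step 2: Calculate residual
Residual = 58.52 - 59.5478
Residual = -1.0278

Sign check: y < ŷ, so the point is below the line and the fit overestimates here.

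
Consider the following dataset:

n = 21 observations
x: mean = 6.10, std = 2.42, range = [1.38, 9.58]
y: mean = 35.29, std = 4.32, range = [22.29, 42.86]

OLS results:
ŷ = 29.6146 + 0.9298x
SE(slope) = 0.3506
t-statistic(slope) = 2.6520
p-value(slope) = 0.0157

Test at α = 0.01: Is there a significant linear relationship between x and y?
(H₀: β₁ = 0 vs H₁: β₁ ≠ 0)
p-value = 0.0157 ≥ α = 0.01, so we fail to reject H₀. The relationship is not significant.

Hypothesis test for the slope coefficient:

H₀: β₁ = 0 (no linear relationship)
H₁: β₁ ≠ 0 (linear relationship exists)

Test statistic: t = β̂₁ / SE(β̂₁) = 0.9298 / 0.3506 = 2.6520

The p-value (0.0157) is the probability, under H₀, of a t-statistic at least as extreme as |t| = 2.6520 (two-sided, df = n − 2 = 19).

Decision rule: reject H₀ if p-value < α.
p-value = 0.0157 ≥ α = 0.01 → fail to reject H₀.

Conclusion: the linear association between x and y is not significant at the 1% level.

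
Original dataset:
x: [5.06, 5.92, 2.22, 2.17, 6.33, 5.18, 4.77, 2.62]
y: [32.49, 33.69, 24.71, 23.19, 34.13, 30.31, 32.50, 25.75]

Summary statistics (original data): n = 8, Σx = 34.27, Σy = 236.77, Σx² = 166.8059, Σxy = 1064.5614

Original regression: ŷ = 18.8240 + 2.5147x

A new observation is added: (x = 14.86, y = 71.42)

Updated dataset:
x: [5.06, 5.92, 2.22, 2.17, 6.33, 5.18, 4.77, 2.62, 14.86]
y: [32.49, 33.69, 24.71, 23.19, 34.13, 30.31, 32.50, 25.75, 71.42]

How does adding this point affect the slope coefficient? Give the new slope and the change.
Adding the point moves β₁ from 2.5147 to 3.7134, i.e. it increases by 1.1987 (+47.7%).

x = 14.86 lies well outside the original x-range [2.17, 6.33] (x̄ ≈ 4.28), so this observation has high leverage and can move the slope substantially.

Step 1: Update the sums with the new point (n goes from 8 to 9)
Σx  = 34.27 + 14.86 = 49.13
Σy  = 236.77 + 71.42 = 308.19
Σx² = 166.8059 + 14.86² = 166.8059 + 220.8196 = 387.6255
Σxy = 1064.5614 + 14.86×71.42 = 1064.5614 + 1061.3012 = 2125.8626

Step 2: Recompute the slope with b₁ = (nΣxy − ΣxΣy) / (nΣx² − (Σx)²)
Numerator   = 9×2125.8626 − 49.13×308.19 = 19132.7634 − 15141.3747 = 3991.3887
Denominator = 9×387.6255 − 49.13² = 3488.6295 − 2413.7569 = 1074.8726
b₁(new) = 3991.3887 / 1074.8726 = 3.7134

(Same formula on the original sums: (8×1064.5614 − 34.27×236.77) / (8×166.8059 − 34.27²) = 402.3833 / 160.0143 = 2.5147, matching the given fit.)

Step 3: Change in slope
Δβ₁ = 3.7134 − 2.5147 = +1.1987
Relative change = +1.1987 / 2.5147 × 100% = +47.7%
→ the slope increases when the point is added.

A high-leverage point only changes the slope if it is off the original line; here y = 71.42 is above the original trend, so the slope increases.
In practice: examine leverage (hᵢ) and Cook's distance rather than deleting it automatically.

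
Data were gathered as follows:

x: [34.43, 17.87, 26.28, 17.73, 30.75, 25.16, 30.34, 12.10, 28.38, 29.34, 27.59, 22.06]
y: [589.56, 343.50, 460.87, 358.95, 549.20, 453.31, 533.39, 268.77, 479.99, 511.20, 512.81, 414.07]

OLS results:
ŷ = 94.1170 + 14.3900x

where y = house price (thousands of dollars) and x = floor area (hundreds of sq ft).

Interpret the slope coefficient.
For each additional hundred sq ft of floor area, predicted house price increases by approximately 14.3900 thousand dollars.

The slope coefficient β₁ = 14.3900 represents the marginal effect of floor area on house price.

Interpretation:
- Floor area up by 1 hundred sq ft → predicted house price increases by 14.3900 thousand dollars
- The effect is assumed constant over the observed range of x (linearity)
- The slope describes association in these data, not necessarily a causal effect

(β₀ = 94.1170 is the fitted value at x = 0 and is not part of the slope interpretation.)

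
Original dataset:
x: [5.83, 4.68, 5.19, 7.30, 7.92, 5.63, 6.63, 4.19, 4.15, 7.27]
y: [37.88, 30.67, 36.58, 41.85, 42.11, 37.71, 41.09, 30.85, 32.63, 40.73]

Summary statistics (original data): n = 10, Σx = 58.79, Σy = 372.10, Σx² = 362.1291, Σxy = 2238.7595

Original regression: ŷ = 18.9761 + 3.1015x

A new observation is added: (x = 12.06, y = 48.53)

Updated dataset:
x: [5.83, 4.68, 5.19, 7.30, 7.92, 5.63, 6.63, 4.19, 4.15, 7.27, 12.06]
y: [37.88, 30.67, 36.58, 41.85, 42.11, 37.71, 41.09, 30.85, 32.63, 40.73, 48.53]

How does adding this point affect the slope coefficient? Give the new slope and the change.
Adding the point moves β₁ from 3.1015 to 2.2405, i.e. it decreases by 0.8610 (-27.8%).

The new point has HIGH LEVERAGE: x = 12.06 is far from the original mean x̄ = 58.79/10 ≈ 5.88 (original range [4.15, 7.92]).

Step 1: Update the sums with the new point (n goes from 10 to 11)
Σx  = 58.79 + 12.06 = 70.85
Σy  = 372.10 + 48.53 = 420.63
Σx² = 362.1291 + 12.06² = 362.1291 + 145.4436 = 507.5727
Σxy = 2238.7595 + 12.06×48.53 = 2238.7595 + 585.2718 = 2824.0313

Step 2: Recompute the slope with b₁ = (nΣxy − ΣxΣy) / (nΣx² − (Σx)²)
Numerator   = 11×2824.0313 − 70.85×420.63 = 31064.3443 − 29801.6355 = 1262.7088
Denominator = 11×507.5727 − 70.85² = 5583.2997 − 5019.7225 = 563.5772
b₁(new) = 1262.7088 / 563.5772 = 2.2405

(Same formula on the original sums: (10×2238.7595 − 58.79×372.10) / (10×362.1291 − 58.79²) = 511.8360 / 165.0269 = 3.1015, matching the given fit.)

Step 3: Change in slope
Δβ₁ = 2.2405 − 3.1015 = -0.8610
Relative change = -0.8610 / 3.1015 × 100% = -27.8%
→ the slope decreases when the point is added.

A high-leverage point only changes the slope if it is off the original line; here y = 48.53 is below the original trend, so the slope decreases.
In practice: examine leverage (hᵢ) and Cook's distance rather than deleting it automatically.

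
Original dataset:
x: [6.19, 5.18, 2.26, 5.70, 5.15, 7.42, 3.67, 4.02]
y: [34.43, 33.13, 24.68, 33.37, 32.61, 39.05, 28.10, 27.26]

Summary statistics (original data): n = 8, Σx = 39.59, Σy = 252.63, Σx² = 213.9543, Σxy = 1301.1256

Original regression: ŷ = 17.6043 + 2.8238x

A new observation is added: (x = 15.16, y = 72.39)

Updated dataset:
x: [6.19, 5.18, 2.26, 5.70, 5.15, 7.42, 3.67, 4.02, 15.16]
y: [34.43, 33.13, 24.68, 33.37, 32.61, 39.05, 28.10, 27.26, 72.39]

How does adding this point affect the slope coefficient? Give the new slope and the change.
New slope β₁ = 3.8057 versus 2.8238 before: a change of +0.9819 (+34.8%).

The new point has HIGH LEVERAGE: x = 15.16 is far from the original mean x̄ = 39.59/8 ≈ 4.95 (original range [2.26, 7.42]).

Step 1: Update the sums with the new point (n goes from 8 to 9)
Σx  = 39.59 + 15.16 = 54.75
Σy  = 252.63 + 72.39 = 325.02
Σx² = 213.9543 + 15.16² = 213.9543 + 229.8256 = 443.7799
Σxy = 1301.1256 + 15.16×72.39 = 1301.1256 + 1097.4324 = 2398.5580

Step 2: Recompute the slope with b₁ = (nΣxy − ΣxΣy) / (nΣx² − (Σx)²)
Numerator   = 9×2398.5580 − 54.75×325.02 = 21587.0220 − 17794.8450 = 3792.1770
Denominator = 9×443.7799 − 54.75² = 3994.0191 − 2997.5625 = 996.4566
b₁(new) = 3792.1770 / 996.4566 = 3.8057

(Same formula on the original sums: (8×1301.1256 − 39.59×252.63) / (8×213.9543 − 39.59²) = 407.3831 / 144.2663 = 2.8238, matching the given fit.)

Step 3: Change in slope
Δβ₁ = 3.8057 − 2.8238 = +0.9819
Relative change = +0.9819 / 2.8238 × 100% = +34.8%
→ the slope increases when the point is added.

Because the point sits above the extension of the original line at a high-leverage x, it tilts the fit up.
In practice: refit with and without it and report both if conclusions differ; investigate whether it comes from the same population as the rest of the sample.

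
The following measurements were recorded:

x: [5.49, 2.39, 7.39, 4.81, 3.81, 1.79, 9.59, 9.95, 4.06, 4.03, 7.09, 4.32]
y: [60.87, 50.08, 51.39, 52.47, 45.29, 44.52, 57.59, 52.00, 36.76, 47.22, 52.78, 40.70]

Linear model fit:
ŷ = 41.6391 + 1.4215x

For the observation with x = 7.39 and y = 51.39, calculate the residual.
Residual = -0.7540

The residual is the difference between the actual value and the predicted value:

Residual = y - ŷ

Step 1: Calculate predicted value
ŷ = 41.6391 + 1.4215 × 7.39
ŷ = 52.1440

Step 2: Calculate residual
Residual = 51.39 - 52.1440
Residual = -0.7540

Interpretation: the model overestimates the actual value by 0.7540 at this point (negative residual → observation lies below the fitted line).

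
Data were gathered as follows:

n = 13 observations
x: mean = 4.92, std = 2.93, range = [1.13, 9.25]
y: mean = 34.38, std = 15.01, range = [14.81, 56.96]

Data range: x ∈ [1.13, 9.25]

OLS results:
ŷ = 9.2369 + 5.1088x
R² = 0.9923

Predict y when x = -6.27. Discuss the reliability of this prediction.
ŷ = -22.7953, but this is extrapolation (below the data range [1.13, 9.25]) and may be unreliable.

Prediction calculation:
ŷ = 9.2369 + 5.1088 × (-6.27)
ŷ = -22.7953

Reliability:
- Data range: x ∈ [1.13, 9.25]
- Prediction point: x = -6.27 is 7.40 units below the observed range → this is EXTRAPOLATION, not interpolation

Why that matters here:
- The standard error of prediction grows with (x − x̄)², and x = -6.27 is far from x̄ = 4.92
- There are no observations near this x to validate the fitted line there

The R² = 0.9923 only validates the fit within [1.13, 9.25]; treat ŷ = -22.7953 with caution.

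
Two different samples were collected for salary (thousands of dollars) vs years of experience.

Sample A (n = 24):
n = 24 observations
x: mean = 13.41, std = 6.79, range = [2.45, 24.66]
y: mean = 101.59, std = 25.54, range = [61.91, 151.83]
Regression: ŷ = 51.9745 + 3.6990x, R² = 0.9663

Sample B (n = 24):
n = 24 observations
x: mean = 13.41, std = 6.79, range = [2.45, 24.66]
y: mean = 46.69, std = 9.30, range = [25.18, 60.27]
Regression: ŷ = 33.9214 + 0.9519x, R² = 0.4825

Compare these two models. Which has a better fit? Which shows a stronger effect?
Model A has the better fit (R² = 0.9663 vs 0.4825). Model A shows the stronger effect (|β₁| = 3.6990 vs 0.9519).

Model Comparison:

Fit — compare R²:
- Model A: R² = 0.9663 → 96.63% of variance in salary explained
- Model B: R² = 0.4825 → 48.25% of variance in salary explained
- 0.9663 > 0.4825 → Model A has the better fit

Effect size (slope magnitude):
- Model A: β₁ = 3.6990 → predicted salary rises 3.6990 thousand dollars per additional year of experience
- Model B: β₁ = 0.9519 → predicted salary rises 0.9519 thousand dollars per additional year of experience
- |3.6990| > |0.9519| → Model A shows the stronger marginal effect

Notes:
- The two samples could reflect different populations, time periods, or measurement quality.
- R² measures how tightly points cluster around the line; β₁ measures how steep the line is — they answer different questions.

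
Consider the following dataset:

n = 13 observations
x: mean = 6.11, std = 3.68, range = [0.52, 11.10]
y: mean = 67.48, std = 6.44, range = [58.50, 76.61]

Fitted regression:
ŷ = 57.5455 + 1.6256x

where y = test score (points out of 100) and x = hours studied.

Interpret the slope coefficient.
On average, test score is about 1.6256 points higher for every extra hour of study time.

The slope β₁ = 1.6256 gives the rate at which the fitted test score changes with study time.

Interpretation:
- Study time up by 1 hour → predicted test score increases by 1.6256 points
- The effect is assumed constant over the observed range of x (linearity)

(β₀ = 57.5455 is the fitted value at x = 0 and is not part of the slope interpretation.)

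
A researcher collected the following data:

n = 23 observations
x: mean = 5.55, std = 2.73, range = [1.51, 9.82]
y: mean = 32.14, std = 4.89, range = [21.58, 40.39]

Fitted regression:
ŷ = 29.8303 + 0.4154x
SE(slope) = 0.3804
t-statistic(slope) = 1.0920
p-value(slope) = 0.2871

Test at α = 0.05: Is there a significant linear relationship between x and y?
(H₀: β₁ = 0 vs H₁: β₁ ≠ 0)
Since p-value = 0.2871 ≥ α = 0.05, fail to reject H₀ — the slope is not significantly different from 0.

Hypothesis test for the slope coefficient:

H₀: β₁ = 0 (no linear relationship)
H₁: β₁ ≠ 0 (linear relationship exists)

Test statistic: t = β̂₁ / SE(β̂₁) = 0.4154 / 0.3804 = 1.0920

The p-value (0.2871) is the probability, under H₀, of a t-statistic at least as extreme as |t| = 1.0920 (two-sided, df = n − 2 = 21).

Decision rule: reject H₀ if p-value < α.
p-value = 0.2871 ≥ α = 0.05 → fail to reject H₀.

Conclusion: the linear association between x and y is not significant at the 5% level.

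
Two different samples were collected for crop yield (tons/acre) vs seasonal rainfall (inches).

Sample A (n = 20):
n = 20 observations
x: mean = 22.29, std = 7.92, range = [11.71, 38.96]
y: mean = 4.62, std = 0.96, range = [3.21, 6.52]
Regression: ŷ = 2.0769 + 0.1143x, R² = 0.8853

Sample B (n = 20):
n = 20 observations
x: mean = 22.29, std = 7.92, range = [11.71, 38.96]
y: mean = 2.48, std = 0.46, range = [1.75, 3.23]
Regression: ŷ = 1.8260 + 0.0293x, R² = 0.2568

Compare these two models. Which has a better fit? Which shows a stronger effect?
Model A has the better fit (R² = 0.8853 vs 0.2568). Model A shows the stronger effect (|β₁| = 0.1143 vs 0.0293).

Model Comparison:

Goodness of fit (R²):
- Model A: R² = 0.8853 → 88.53% of variance in crop yield explained
- Model B: R² = 0.2568 → 25.68% of variance in crop yield explained
- 0.8853 > 0.2568 → Model A has the better fit

Strength of effect — compare |β₁|:
- Model A: β₁ = 0.1143 → predicted crop yield rises 0.1143 tons/acre per additional inch of rainfall
- Model B: β₁ = 0.0293 → predicted crop yield rises 0.0293 tons/acre per additional inch of rainfall
- |0.1143| > |0.0293| → Model A shows the stronger marginal effect

Note: The two samples could reflect different populations, time periods, or measurement quality.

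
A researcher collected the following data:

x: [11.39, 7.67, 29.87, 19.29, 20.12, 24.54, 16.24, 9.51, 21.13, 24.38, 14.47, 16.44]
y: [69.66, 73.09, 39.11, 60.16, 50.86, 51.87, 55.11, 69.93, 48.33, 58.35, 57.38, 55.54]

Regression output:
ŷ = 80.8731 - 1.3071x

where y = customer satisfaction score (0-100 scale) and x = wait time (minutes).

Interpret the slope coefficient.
An increase of one minute in wait time is associated with a 1.3071 points decrease in predicted satisfaction score.

The slope β₁ = -1.3071 gives the rate at which the fitted satisfaction score changes with wait time.

Interpretation:
- Wait time up by 1 minute → predicted satisfaction score decreases by 1.3071 points
- The effect is assumed constant over the observed range of x (linearity)

(β₀ = 80.8731 is the fitted value at x = 0 and is not part of the slope interpretation.)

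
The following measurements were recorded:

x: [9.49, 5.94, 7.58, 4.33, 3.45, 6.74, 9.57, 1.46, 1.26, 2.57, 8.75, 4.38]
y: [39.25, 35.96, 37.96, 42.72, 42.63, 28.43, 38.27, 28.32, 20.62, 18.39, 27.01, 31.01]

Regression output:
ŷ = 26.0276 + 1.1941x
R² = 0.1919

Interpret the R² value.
About 19.19% of the variability in y is accounted for by the regression on x (R² = 0.1919) — a weak linear fit.

R² (coefficient of determination) measures the proportion of variance in y explained by the regression model.

Here R² = 0.1919:
- Explained: 19.19% of the variation in y
- Unexplained (residual): 100% − 19.19% = 80.81%
- Rule of thumb (below 0.3 weak; 0.3 to below 0.7 moderate; 0.7 and above strong) → weak

Note: R² never decreases when predictors are added, so it should not be used alone to compare models of different size.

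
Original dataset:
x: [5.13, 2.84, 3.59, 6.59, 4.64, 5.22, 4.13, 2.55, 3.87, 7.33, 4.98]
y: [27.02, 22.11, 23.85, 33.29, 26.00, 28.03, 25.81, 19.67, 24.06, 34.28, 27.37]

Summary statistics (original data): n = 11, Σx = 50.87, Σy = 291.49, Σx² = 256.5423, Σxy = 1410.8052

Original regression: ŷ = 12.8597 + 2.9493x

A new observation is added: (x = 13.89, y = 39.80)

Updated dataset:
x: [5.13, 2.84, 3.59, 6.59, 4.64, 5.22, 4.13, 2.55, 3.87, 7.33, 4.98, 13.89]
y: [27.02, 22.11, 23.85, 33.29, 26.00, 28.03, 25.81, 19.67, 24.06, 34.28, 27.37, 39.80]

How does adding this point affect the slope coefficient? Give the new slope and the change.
The slope changes from 2.9493 to 1.7579 (change of -1.1914, or -40.4%).

The new point has HIGH LEVERAGE: x = 13.89 is far from the original mean x̄ = 50.87/11 ≈ 4.62 (original range [2.55, 7.33]).

Step 1: Update the sums with the new point (n goes from 11 to 12)
Σx  = 50.87 + 13.89 = 64.76
Σy  = 291.49 + 39.80 = 331.29
Σx² = 256.5423 + 13.89² = 256.5423 + 192.9321 = 449.4744
Σxy = 1410.8052 + 13.89×39.80 = 1410.8052 + 552.8220 = 1963.6272

Step 2: Recompute the slope with b₁ = (nΣxy − ΣxΣy) / (nΣx² − (Σx)²)
Numerator   = 12×1963.6272 − 64.76×331.29 = 23563.5264 − 21454.3404 = 2109.1860
Denominator = 12×449.4744 − 64.76² = 5393.6928 − 4193.8576 = 1199.8352
b₁(new) = 2109.1860 / 1199.8352 = 1.7579

(Same formula on the original sums: (11×1410.8052 − 50.87×291.49) / (11×256.5423 − 50.87²) = 690.7609 / 234.2084 = 2.9493, matching the given fit.)

Step 3: Change in slope
Δβ₁ = 1.7579 − 2.9493 = -1.1914
Relative change = -1.1914 / 2.9493 × 100% = -40.4%
→ the slope decreases when the point is added.

A high-leverage point only changes the slope if it is off the original line; here y = 39.80 is below the original trend, so the slope decreases.
In practice: check such a point for data-entry or measurement error; examine leverage (hᵢ) and Cook's distance rather than deleting it automatically.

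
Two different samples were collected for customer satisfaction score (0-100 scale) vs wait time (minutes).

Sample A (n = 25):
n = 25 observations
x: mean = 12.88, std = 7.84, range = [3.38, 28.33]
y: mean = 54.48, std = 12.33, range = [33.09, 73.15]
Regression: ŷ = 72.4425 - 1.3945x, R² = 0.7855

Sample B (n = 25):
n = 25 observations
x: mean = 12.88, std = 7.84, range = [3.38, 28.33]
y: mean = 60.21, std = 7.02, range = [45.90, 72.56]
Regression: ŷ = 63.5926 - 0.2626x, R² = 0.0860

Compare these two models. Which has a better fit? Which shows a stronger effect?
Model A has the better fit (R² = 0.7855 vs 0.0860). Model A shows the stronger effect (|β₁| = 1.3945 vs 0.2626).

Model Comparison:

Goodness of fit (R²):
- Model A: R² = 0.7855 → 78.55% of variance in satisfaction score explained
- Model B: R² = 0.0860 → 8.60% of variance in satisfaction score explained
- 0.7855 > 0.0860 → Model A has the better fit

Strength of effect — compare |β₁|:
- Model A: β₁ = -1.3945 → predicted satisfaction score falls 1.3945 points per additional minute of wait time
- Model B: β₁ = -0.2626 → predicted satisfaction score falls 0.2626 points per additional minute of wait time
- |-1.3945| > |-0.2626| → Model A shows the stronger marginal effect

Note: R² measures how tightly points cluster around the line; β₁ measures how steep the line is — they answer different questions.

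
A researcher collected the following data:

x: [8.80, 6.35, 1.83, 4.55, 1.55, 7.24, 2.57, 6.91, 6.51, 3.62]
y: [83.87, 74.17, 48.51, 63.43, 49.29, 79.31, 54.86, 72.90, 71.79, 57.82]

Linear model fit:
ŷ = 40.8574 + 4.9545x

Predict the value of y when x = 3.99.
ŷ = 60.6259

To predict y for x = 3.99, substitute into the regression equation:

ŷ = 40.8574 + 4.9545 × 3.99
ŷ = 40.8574 + 19.7685
ŷ = 60.6259

This is a point prediction; actual observations scatter around it by roughly the residual standard deviation.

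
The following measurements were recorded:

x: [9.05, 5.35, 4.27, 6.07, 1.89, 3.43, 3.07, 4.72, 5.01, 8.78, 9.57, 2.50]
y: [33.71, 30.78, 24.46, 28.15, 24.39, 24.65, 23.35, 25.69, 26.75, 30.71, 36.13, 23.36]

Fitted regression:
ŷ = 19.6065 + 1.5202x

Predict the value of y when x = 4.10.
ŷ = 25.8393

Plug x = 4.10 into the fitted line:

ŷ = 19.6065 + 1.5202 × 4.10
ŷ = 19.6065 + 6.2328
ŷ = 25.8393

This is a point prediction; actual observations scatter around it by roughly the residual standard deviation.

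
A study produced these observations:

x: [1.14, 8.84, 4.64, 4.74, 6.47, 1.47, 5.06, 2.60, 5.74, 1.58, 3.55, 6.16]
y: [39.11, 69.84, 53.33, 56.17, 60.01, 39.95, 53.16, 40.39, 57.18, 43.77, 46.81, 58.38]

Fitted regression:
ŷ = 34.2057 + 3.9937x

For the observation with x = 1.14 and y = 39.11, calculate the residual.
Residual = 0.3515

The residual is the difference between the actual value and the predicted value:

Residual = y - ŷ

Step 1: Calculate predicted value
ŷ = 34.2057 + 3.9937 × 1.14
ŷ = 38.7585

Step 2: Calculate residual
Residual = 39.11 - 38.7585
Residual = 0.3515

Sign check: y > ŷ, so the point is above the line and the fit underestimates here.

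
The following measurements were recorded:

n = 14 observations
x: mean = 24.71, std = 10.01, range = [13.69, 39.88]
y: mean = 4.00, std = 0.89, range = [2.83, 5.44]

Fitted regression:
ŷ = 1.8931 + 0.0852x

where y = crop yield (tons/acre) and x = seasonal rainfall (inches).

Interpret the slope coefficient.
An increase of one inch in rainfall is associated with a 0.0852 tons/acre increase in predicted crop yield.

The slope β₁ = 0.0852 gives the rate at which the fitted crop yield changes with rainfall.

Interpretation:
- Rainfall up by 1 inch → predicted crop yield increases by 0.0852 tons/acre
- This is a linear approximation: the same per-unit change is assumed across the whole observed x range
- The sign (+) gives the direction; the magnitude 0.0852 gives the size of the effect per inch

The intercept β₀ = 1.8931 is the predicted crop yield when rainfall = 0; since the smallest observed x is 13.69, this is an extrapolation and mainly anchors the line.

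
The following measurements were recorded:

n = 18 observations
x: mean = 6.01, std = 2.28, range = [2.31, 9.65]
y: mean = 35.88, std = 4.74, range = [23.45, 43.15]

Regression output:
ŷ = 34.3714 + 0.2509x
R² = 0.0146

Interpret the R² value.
R² = 0.0146 means 1.46% of the variation in y is explained by the linear relationship with x. This indicates a weak fit.

The coefficient of determination R² is the fraction of the total variation in y that the fitted line accounts for.

Here R² = 0.0146:
- Explained: 1.46% of the variation in y
- Unexplained (residual): 100% − 1.46% = 98.54%
- Rule of thumb (below 0.3 weak; 0.3 to below 0.7 moderate; 0.7 and above strong) → weak

Note: R² never decreases when predictors are added, so it should not be used alone to compare models of different size.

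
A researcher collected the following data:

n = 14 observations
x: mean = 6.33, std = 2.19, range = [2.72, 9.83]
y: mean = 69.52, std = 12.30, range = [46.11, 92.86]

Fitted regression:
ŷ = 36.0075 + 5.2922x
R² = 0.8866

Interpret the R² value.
R² = 0.8866 means 88.66% of the variation in y is explained by the linear relationship with x. This indicates a strong fit.

R² = 1 − SS_res/SS_tot compares the residual scatter to the total scatter of y about its mean.

Here R² = 0.8866:
- Explained: 88.66% of the variation in y
- Unexplained (residual): 100% − 88.66% = 11.34%
- Rule of thumb (below 0.3 weak; 0.3 to below 0.7 moderate; 0.7 and above strong) → strong

Note: R² never decreases when predictors are added, so it should not be used alone to compare models of different size.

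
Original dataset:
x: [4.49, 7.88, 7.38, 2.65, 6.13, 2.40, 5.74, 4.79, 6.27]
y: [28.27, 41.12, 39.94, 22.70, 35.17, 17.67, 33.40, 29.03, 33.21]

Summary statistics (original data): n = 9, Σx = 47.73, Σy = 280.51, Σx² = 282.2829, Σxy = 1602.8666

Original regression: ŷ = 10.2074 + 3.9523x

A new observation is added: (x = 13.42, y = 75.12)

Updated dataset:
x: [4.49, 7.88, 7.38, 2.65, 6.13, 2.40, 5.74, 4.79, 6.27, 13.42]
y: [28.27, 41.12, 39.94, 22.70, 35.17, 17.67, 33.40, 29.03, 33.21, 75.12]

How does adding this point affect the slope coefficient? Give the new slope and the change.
New slope β₁ = 4.9329 versus 3.9523 before: a change of +0.9806 (+24.8%).

x = 13.42 lies well outside the original x-range [2.40, 7.88] (x̄ ≈ 5.30), so this observation has high leverage and can move the slope substantially.

Step 1: Update the sums with the new point (n goes from 9 to 10)
Σx  = 47.73 + 13.42 = 61.15
Σy  = 280.51 + 75.12 = 355.63
Σx² = 282.2829 + 13.42² = 282.2829 + 180.0964 = 462.3793
Σxy = 1602.8666 + 13.42×75.12 = 1602.8666 + 1008.1104 = 2610.9770

Step 2: Recompute the slope with b₁ = (nΣxy − ΣxΣy) / (nΣx² − (Σx)²)
Numerator   = 10×2610.9770 − 61.15×355.63 = 26109.7700 − 21746.7745 = 4362.9955
Denominator = 10×462.3793 − 61.15² = 4623.7930 − 3739.3225 = 884.4705
b₁(new) = 4362.9955 / 884.4705 = 4.9329

(Same formula on the original sums: (9×1602.8666 − 47.73×280.51) / (9×282.2829 − 47.73²) = 1037.0571 / 262.3932 = 3.9523, matching the given fit.)

Step 3: Change in slope
Δβ₁ = 4.9329 − 3.9523 = +0.9806
Relative change = +0.9806 / 3.9523 × 100% = +24.8%
→ the slope increases when the point is added.

A high-leverage point only changes the slope if it is off the original line; here y = 75.12 is above the original trend, so the slope increases.
In practice: refit with and without it and report both if conclusions differ.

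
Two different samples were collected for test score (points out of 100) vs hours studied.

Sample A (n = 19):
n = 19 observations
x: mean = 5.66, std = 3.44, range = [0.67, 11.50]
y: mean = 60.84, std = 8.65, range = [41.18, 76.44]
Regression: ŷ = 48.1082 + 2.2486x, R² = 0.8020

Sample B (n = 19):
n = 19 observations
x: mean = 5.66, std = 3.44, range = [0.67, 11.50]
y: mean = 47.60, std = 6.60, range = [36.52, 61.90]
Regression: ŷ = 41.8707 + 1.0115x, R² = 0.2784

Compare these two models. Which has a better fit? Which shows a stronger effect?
Model A has the better fit (R² = 0.8020 vs 0.2784). Model A shows the stronger effect (|β₁| = 2.2486 vs 1.0115).

Model Comparison:

Goodness of fit (R²):
- Model A: R² = 0.8020 → 80.20% of variance in test score explained
- Model B: R² = 0.2784 → 27.84% of variance in test score explained
- 0.8020 > 0.2784 → Model A has the better fit

Which has the larger per-hour effect? (|β₁|)
- Model A: β₁ = 2.2486 → predicted test score rises 2.2486 points per additional hour of study time
- Model B: β₁ = 1.0115 → predicted test score rises 1.0115 points per additional hour of study time
- |2.2486| > |1.0115| → Model A shows the stronger marginal effect

Note: R² measures how tightly points cluster around the line; β₁ measures how steep the line is — they answer different questions.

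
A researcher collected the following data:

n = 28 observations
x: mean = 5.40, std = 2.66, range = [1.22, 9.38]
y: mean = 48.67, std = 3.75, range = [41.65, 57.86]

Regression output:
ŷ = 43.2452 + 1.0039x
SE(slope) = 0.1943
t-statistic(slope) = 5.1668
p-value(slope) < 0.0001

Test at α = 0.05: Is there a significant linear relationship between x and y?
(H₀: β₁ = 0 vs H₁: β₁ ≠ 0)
p-value < 0.0001 < α = 0.05, so we reject H₀. The relationship is significant.

Hypothesis test for the slope coefficient:

H₀: β₁ = 0 (no linear relationship)
H₁: β₁ ≠ 0 (linear relationship exists)

Test statistic: t = β̂₁ / SE(β̂₁) = 1.0039 / 0.1943 = 5.1668

With df = 26, the two-sided p-value for |t| = 5.1668 is <0.0001.

Decision rule: reject H₀ if p-value < α.
p-value < 0.0001 < α = 0.05 → reject H₀.

At α = 0.05 the data do provide convincing evidence of a nonzero slope.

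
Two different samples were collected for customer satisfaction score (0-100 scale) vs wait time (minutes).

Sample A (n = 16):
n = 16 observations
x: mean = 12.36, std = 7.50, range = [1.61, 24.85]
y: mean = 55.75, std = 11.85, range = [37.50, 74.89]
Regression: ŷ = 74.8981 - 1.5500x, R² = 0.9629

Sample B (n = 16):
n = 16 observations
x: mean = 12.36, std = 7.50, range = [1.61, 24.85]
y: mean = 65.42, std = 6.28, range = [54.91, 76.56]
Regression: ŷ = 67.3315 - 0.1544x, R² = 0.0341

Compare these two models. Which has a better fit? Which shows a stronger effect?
Model A has the better fit (R² = 0.9629 vs 0.0341). Model A shows the stronger effect (|β₁| = 1.5500 vs 0.1544).

Model Comparison:

Goodness of fit (R²):
- Model A: R² = 0.9629 → 96.29% of variance in satisfaction score explained
- Model B: R² = 0.0341 → 3.41% of variance in satisfaction score explained
- 0.9629 > 0.0341 → Model A has the better fit

Effect size (slope magnitude):
- Model A: β₁ = -1.5500 → predicted satisfaction score falls 1.5500 points per additional minute of wait time
- Model B: β₁ = -0.1544 → predicted satisfaction score falls 0.1544 points per additional minute of wait time
- |-1.5500| > |-0.1544| → Model A shows the stronger marginal effect

Note: A steeper slope doesn't make a better model if the scatter around the line is large.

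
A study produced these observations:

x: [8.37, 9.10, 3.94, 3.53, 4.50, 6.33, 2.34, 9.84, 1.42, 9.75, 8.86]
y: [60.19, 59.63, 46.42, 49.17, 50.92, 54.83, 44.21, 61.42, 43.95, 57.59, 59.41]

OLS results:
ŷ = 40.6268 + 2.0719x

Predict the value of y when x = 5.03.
ŷ = 51.0485

x = 5.03 lies inside the observed range [1.42, 9.84], so the fitted equation applies directly:

ŷ = 40.6268 + 2.0719 × 5.03
ŷ = 40.6268 + 10.4217
ŷ = 51.0485

This is a point prediction; actual observations scatter around it by roughly the residual standard deviation.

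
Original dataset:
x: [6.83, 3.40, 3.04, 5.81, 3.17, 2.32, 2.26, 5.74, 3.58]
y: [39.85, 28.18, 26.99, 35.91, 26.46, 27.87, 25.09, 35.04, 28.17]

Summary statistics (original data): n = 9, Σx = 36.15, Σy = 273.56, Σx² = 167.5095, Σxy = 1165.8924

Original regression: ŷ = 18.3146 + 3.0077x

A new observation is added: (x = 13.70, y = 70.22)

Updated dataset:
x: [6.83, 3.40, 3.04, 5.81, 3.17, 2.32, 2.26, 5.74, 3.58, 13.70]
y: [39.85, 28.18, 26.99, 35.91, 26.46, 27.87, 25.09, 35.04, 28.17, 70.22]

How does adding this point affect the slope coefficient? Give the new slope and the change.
New slope β₁ = 3.8817 versus 3.0077 before: a change of +0.8740 (+29.1%).

The new point has HIGH LEVERAGE: x = 13.70 is far from the original mean x̄ = 36.15/9 ≈ 4.02 (original range [2.26, 6.83]).

Step 1: Update the sums with the new point (n goes from 9 to 10)
Σx  = 36.15 + 13.70 = 49.85
Σy  = 273.56 + 70.22 = 343.78
Σx² = 167.5095 + 13.70² = 167.5095 + 187.6900 = 355.1995
Σxy = 1165.8924 + 13.70×70.22 = 1165.8924 + 962.0140 = 2127.9064

Step 2: Recompute the slope with b₁ = (nΣxy − ΣxΣy) / (nΣx² − (Σx)²)
Numerator   = 10×2127.9064 − 49.85×343.78 = 21279.0640 − 17137.4330 = 4141.6310
Denominator = 10×355.1995 − 49.85² = 3551.9950 − 2485.0225 = 1066.9725
b₁(new) = 4141.6310 / 1066.9725 = 3.8817

(Same formula on the original sums: (9×1165.8924 − 36.15×273.56) / (9×167.5095 − 36.15²) = 603.8376 / 200.7630 = 3.0077, matching the given fit.)

Step 3: Change in slope
Δβ₁ = 3.8817 − 3.0077 = +0.8740
Relative change = +0.8740 / 3.0077 × 100% = +29.1%
→ the slope increases when the point is added.

Because the point sits above the extension of the original line at a high-leverage x, it tilts the fit up.
In practice: check such a point for data-entry or measurement error.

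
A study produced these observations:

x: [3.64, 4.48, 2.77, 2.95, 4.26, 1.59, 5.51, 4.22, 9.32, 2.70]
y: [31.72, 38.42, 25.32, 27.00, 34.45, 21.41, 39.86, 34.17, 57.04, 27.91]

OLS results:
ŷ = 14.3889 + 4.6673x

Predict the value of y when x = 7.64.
ŷ = 50.0471

To predict y for x = 7.64, substitute into the regression equation:

ŷ = 14.3889 + 4.6673 × 7.64
ŷ = 14.3889 + 35.6582
ŷ = 50.0471

This is the fitted mean response at that x — an individual observation would come with a wider prediction interval.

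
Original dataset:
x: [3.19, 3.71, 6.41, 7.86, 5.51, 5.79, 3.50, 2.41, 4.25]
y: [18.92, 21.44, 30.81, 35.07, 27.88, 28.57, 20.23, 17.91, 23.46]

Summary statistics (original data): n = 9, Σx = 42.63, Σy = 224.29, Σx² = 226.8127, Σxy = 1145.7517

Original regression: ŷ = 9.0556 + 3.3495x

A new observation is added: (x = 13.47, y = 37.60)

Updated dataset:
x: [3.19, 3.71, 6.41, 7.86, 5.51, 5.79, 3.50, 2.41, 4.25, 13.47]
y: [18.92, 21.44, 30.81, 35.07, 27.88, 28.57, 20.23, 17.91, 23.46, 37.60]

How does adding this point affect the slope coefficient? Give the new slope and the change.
New slope β₁ = 1.9568 versus 3.3495 before: a change of -1.3927 (-41.6%).

The new point has HIGH LEVERAGE: x = 13.47 is far from the original mean x̄ = 42.63/9 ≈ 4.74 (original range [2.41, 7.86]).

Step 1: Update the sums with the new point (n goes from 9 to 10)
Σx  = 42.63 + 13.47 = 56.10
Σy  = 224.29 + 37.60 = 261.89
Σx² = 226.8127 + 13.47² = 226.8127 + 181.4409 = 408.2536
Σxy = 1145.7517 + 13.47×37.60 = 1145.7517 + 506.4720 = 1652.2237

Step 2: Recompute the slope with b₁ = (nΣxy − ΣxΣy) / (nΣx² − (Σx)²)
Numerator   = 10×1652.2237 − 56.10×261.89 = 16522.2370 − 14692.0290 = 1830.2080
Denominator = 10×408.2536 − 56.10² = 4082.5360 − 3147.2100 = 935.3260
b₁(new) = 1830.2080 / 935.3260 = 1.9568

(Same formula on the original sums: (9×1145.7517 − 42.63×224.29) / (9×226.8127 − 42.63²) = 750.2826 / 223.9974 = 3.3495, matching the given fit.)

Step 3: Change in slope
Δβ₁ = 1.9568 − 3.3495 = -1.3927
Relative change = -1.3927 / 3.3495 × 100% = -41.6%
→ the slope decreases when the point is added.

Because the point sits below the extension of the original line at a high-leverage x, it tilts the fit down.
In practice: examine leverage (hᵢ) and Cook's distance rather than deleting it automatically.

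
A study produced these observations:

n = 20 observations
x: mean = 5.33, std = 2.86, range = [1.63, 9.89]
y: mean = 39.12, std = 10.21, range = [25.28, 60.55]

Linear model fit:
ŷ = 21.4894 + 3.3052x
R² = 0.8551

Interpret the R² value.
The model explains 85.51% of the variance in y (R² = 0.8551), leaving 14.49% unexplained; the fit is strong.

R² (coefficient of determination) measures the proportion of variance in y explained by the regression model.

Here R² = 0.8551:
- Explained: 85.51% of the variation in y
- Unexplained (residual): 100% − 85.51% = 14.49%
- Rule of thumb (below 0.3 weak; 0.3 to below 0.7 moderate; 0.7 and above strong) → strong

Calculation: R² = 1 − (SS_res / SS_tot), where SS_res is the sum of squared residuals and SS_tot the total sum of squares.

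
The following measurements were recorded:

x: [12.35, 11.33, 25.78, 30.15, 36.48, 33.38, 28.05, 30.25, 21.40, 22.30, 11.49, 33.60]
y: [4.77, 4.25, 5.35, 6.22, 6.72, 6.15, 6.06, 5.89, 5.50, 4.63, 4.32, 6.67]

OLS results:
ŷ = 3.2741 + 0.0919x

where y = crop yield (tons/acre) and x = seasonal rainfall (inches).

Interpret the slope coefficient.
An increase of one inch in rainfall is associated with a 0.0919 tons/acre increase in predicted crop yield.

The slope β₁ = 0.0919 gives the rate at which the fitted crop yield changes with rainfall.

Interpretation:
- Rainfall up by 1 inch → predicted crop yield increases by 0.0919 tons/acre
- This is a linear approximation: the same per-unit change is assumed across the whole observed x range

(β₀ = 3.2741 is the fitted value at x = 0 and is not part of the slope interpretation.)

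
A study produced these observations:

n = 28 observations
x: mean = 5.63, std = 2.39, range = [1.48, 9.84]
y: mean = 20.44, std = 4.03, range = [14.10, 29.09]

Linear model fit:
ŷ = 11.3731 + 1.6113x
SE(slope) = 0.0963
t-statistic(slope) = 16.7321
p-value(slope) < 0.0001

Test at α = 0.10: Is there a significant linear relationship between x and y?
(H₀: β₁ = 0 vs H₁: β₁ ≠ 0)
Reject H₀: p-value < 0.0001 < α = 0.10. The linear relationship is significant at the 10% level.

Hypothesis test for the slope coefficient:

H₀: β₁ = 0 (no linear relationship)
H₁: β₁ ≠ 0 (linear relationship exists)

Test statistic: t = β̂₁ / SE(β̂₁) = 1.6113 / 0.0963 = 16.7321

p < 0.0001: how often a slope estimate this far from 0 (in SE units) would arise by chance if β₁ were truly 0.

Decision rule: reject H₀ if p-value < α.
p-value < 0.0001 < α = 0.10 → reject H₀.

Conclusion: the linear association between x and y is significant at the 10% level.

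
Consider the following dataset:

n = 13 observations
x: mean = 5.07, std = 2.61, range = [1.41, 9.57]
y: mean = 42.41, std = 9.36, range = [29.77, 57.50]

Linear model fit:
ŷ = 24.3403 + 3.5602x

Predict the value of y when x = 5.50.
ŷ = 43.9214

Plug x = 5.50 into the fitted line:

ŷ = 24.3403 + 3.5602 × 5.50
ŷ = 24.3403 + 19.5811
ŷ = 43.9214

This is a point prediction; actual observations scatter around it by roughly the residual standard deviation.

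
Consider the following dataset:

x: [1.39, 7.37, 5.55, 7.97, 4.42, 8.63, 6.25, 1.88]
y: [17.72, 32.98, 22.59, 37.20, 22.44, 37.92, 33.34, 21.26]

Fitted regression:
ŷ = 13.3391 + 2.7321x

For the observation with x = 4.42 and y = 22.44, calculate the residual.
Residual = -2.9750

The residual is the difference between the actual value and the predicted value:

Residual = y - ŷ

Step 1: Calculate predicted value
ŷ = 13.3391 + 2.7321 × 4.42
ŷ = 25.4150

Step 2: Calculate residual
Residual = 22.44 - 25.4150
Residual = -2.9750

Sign check: y < ŷ, so the point is below the line and the fit overestimates here.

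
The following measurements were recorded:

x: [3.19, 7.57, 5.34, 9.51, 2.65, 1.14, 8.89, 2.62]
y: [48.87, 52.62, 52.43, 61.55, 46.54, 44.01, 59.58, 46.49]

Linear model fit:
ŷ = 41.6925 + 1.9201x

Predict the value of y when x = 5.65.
ŷ = 52.5411

To predict y for x = 5.65, substitute into the regression equation:

ŷ = 41.6925 + 1.9201 × 5.65
ŷ = 41.6925 + 10.8486
ŷ = 52.5411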